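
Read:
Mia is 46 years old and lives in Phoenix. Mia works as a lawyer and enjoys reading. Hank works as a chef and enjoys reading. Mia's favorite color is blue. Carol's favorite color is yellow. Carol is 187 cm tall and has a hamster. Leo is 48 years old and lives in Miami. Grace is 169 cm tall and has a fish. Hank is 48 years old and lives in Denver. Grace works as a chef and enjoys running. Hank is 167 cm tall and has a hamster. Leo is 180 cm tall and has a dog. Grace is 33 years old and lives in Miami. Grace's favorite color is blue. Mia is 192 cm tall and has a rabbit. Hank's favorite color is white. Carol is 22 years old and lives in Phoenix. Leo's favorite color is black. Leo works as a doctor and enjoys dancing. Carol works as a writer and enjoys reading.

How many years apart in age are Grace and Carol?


33 vs 22, diff = 11

11


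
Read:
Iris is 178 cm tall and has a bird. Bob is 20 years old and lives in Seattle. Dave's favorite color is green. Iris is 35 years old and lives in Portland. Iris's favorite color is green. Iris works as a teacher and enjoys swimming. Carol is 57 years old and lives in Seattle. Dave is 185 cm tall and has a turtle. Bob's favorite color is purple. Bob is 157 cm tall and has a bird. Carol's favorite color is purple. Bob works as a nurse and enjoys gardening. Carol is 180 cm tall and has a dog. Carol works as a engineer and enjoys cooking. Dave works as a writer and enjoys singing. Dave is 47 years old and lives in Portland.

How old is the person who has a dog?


Person with dog is Carol, age 57

57


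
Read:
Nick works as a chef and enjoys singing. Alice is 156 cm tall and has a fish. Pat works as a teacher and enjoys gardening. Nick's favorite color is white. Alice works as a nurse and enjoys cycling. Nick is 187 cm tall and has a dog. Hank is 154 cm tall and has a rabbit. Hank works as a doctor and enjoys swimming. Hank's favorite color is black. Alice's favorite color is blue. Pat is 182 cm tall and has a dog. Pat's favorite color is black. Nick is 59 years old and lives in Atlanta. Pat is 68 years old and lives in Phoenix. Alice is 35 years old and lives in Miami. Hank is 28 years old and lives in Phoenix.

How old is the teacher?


The teacher is Pat, age 68

68


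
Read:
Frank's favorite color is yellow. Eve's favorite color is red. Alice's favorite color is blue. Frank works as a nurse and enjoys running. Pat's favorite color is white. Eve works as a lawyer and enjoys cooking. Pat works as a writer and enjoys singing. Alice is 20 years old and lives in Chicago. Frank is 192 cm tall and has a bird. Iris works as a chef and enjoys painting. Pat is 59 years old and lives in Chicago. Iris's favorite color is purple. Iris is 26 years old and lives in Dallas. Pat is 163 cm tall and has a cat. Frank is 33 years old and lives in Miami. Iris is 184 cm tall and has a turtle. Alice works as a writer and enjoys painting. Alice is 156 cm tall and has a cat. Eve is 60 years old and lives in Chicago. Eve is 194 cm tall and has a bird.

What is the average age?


Sum=198, n=5, avg=39.6

39.6


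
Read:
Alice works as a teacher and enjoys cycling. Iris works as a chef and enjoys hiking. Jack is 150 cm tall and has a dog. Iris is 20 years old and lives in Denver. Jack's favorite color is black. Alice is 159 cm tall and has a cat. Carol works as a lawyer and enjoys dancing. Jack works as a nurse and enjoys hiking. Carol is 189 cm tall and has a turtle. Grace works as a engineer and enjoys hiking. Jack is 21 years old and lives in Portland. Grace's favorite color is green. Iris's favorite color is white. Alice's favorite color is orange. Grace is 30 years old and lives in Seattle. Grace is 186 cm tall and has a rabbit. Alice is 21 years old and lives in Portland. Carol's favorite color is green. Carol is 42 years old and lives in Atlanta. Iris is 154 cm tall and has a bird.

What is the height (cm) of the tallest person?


Tallest: Carol at 189 cm

189


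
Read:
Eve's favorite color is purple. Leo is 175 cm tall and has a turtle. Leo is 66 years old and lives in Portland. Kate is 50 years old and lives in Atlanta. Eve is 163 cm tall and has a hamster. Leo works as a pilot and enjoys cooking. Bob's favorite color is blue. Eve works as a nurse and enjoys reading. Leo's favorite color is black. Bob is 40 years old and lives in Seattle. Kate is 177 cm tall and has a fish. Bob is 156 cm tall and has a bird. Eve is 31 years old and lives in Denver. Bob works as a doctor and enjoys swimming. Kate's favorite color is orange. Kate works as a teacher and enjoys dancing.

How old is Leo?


Leo is 66 years old

66


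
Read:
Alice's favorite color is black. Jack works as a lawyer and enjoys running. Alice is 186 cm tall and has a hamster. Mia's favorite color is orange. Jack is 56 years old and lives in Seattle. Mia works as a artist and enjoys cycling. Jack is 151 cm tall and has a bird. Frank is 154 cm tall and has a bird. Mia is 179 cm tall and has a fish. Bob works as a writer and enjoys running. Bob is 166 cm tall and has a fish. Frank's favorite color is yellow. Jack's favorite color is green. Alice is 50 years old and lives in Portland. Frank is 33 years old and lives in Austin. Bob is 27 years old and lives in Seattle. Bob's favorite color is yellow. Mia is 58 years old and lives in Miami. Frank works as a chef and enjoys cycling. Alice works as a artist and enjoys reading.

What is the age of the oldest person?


Oldest: Mia at 58

58


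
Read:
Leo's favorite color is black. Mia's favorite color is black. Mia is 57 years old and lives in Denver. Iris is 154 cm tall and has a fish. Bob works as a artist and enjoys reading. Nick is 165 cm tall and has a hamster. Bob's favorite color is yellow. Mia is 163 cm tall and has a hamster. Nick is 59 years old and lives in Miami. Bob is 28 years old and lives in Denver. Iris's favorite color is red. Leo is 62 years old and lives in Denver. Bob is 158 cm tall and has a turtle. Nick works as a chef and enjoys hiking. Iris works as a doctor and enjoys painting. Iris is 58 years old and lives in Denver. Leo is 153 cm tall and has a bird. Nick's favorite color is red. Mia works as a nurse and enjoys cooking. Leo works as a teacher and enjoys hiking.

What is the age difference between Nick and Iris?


|59 - 58| = 1

1


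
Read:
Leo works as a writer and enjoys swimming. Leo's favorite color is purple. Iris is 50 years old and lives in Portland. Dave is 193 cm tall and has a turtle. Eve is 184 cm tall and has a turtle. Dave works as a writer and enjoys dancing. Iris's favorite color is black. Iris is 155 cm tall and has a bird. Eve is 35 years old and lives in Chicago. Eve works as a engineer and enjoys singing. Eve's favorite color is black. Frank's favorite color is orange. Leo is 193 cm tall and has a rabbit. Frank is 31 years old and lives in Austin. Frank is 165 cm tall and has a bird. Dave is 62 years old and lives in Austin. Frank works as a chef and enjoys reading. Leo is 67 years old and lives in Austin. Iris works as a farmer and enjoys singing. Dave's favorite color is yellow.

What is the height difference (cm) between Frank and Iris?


|165 - 155| = 10

10


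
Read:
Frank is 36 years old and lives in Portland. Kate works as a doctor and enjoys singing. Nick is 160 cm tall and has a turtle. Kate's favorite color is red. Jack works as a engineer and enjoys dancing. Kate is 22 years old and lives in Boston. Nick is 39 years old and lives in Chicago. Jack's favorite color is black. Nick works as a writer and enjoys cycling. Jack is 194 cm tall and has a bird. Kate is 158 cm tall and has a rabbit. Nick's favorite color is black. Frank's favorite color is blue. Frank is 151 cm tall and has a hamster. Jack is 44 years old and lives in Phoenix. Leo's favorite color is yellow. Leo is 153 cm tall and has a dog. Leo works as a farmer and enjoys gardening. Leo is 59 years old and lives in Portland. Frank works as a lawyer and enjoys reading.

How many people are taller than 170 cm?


Taller than 170: 1

1


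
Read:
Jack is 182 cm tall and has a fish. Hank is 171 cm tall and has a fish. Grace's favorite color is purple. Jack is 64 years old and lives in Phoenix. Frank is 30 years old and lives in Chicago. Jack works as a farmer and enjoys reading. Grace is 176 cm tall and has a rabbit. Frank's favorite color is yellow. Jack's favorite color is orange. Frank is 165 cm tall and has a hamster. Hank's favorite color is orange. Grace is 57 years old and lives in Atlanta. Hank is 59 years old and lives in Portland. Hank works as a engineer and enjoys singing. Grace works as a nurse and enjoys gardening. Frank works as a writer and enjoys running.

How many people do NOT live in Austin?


Not in Austin: 4

4


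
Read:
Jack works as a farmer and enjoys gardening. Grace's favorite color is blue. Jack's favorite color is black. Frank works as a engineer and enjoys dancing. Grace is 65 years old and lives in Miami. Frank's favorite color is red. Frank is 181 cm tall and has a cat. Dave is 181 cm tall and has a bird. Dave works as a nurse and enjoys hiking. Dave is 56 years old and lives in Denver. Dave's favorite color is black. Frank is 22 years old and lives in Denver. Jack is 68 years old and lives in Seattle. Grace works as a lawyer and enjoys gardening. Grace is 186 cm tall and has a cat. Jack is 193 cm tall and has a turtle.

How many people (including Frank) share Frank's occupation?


Frank is a engineer. Count = 1

1


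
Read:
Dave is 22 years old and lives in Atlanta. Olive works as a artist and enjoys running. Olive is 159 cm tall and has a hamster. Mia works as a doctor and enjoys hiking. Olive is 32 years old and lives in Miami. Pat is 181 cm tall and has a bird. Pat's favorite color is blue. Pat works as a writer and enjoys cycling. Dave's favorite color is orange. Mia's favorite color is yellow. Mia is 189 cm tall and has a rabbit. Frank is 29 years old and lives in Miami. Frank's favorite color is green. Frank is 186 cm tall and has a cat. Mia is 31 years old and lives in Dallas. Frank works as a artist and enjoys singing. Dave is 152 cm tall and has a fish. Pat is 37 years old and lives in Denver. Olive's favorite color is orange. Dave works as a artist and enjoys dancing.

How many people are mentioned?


People: Mia, Pat, Frank, Olive, Dave. Count = 5

5


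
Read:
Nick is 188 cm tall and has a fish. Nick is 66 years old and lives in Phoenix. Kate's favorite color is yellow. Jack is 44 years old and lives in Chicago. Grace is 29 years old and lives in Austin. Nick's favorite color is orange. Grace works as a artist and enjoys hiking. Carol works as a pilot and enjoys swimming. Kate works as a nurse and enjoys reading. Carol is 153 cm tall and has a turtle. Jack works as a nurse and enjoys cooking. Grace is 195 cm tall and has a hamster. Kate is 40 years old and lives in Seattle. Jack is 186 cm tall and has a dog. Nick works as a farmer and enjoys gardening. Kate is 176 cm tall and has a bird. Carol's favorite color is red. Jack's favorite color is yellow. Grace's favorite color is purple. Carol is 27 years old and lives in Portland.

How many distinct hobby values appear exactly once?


Unique hobby values: 5

5


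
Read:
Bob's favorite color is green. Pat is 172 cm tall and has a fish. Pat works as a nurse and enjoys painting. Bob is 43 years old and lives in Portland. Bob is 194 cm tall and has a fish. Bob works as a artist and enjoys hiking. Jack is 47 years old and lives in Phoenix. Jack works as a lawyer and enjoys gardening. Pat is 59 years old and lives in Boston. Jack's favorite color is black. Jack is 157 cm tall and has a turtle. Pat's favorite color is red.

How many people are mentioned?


People: Jack, Pat, Bob. Count = 3

3


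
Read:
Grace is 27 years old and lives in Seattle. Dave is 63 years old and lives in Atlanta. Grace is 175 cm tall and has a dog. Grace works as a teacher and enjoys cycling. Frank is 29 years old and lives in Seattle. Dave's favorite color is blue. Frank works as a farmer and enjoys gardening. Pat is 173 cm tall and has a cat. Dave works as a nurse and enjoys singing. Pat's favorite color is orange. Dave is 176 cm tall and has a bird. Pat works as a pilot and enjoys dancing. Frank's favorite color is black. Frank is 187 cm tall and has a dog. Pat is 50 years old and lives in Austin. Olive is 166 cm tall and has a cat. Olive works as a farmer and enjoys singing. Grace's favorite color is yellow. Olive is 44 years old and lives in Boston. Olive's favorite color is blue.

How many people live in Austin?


Count in Austin: 1

1


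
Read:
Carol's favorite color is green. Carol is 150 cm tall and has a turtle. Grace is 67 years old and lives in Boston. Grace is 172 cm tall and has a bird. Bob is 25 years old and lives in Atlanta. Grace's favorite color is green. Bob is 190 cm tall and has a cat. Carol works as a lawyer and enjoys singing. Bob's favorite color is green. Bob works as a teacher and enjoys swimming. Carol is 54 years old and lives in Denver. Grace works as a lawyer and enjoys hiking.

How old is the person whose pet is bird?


Person with pet=bird is Grace, age 67

67


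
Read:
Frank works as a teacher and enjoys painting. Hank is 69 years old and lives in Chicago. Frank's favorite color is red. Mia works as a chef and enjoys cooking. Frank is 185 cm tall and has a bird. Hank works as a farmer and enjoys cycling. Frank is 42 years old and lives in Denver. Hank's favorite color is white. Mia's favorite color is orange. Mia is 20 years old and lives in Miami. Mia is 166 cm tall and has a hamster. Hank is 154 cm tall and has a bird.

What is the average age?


Sum=131, n=3, avg=43.67

43.67


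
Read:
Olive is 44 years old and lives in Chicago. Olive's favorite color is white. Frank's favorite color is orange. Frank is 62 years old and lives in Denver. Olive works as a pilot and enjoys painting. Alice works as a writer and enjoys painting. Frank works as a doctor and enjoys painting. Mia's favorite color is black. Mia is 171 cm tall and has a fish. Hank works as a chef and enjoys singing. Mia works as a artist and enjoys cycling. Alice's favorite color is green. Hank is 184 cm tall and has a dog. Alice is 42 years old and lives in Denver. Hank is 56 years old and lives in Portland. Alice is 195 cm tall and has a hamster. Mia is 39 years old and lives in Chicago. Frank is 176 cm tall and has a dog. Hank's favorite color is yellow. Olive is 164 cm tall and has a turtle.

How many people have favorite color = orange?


Count: 1

1


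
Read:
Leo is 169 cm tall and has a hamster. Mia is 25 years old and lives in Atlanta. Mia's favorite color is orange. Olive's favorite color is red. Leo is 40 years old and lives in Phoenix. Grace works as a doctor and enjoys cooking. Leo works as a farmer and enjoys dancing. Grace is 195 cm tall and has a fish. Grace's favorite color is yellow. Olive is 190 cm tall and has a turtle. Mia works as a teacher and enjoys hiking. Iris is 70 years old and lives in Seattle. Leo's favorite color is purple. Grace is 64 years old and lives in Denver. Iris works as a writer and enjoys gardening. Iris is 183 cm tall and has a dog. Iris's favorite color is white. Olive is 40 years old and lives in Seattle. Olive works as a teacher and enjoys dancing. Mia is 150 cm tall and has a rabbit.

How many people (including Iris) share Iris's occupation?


Iris is a writer. Count = 1

1


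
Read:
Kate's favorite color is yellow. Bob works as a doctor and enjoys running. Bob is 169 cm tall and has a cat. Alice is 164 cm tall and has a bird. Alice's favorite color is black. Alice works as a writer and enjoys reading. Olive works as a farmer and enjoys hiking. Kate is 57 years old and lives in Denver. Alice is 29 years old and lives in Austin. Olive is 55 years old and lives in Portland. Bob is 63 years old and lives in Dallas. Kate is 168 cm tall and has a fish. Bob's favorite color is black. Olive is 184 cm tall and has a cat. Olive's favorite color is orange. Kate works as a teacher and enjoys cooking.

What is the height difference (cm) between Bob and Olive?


|169 - 184| = 15

15


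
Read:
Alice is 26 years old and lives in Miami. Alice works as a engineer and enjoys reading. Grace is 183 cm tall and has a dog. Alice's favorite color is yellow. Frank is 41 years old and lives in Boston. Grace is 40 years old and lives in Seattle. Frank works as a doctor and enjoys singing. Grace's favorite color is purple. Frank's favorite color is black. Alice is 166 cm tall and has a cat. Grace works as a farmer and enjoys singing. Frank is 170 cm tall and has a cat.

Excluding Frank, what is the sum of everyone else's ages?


Sum (excluding Frank): 66

66


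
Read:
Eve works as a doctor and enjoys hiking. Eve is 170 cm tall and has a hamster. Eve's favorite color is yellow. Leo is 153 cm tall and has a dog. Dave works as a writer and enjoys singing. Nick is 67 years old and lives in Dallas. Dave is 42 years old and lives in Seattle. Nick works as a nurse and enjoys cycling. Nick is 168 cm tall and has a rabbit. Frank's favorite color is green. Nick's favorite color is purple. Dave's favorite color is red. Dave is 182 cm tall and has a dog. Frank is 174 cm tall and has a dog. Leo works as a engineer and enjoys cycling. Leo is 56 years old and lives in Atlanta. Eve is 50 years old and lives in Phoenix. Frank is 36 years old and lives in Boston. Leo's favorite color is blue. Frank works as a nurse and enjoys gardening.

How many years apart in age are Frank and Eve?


36 vs 50, diff = 14

14


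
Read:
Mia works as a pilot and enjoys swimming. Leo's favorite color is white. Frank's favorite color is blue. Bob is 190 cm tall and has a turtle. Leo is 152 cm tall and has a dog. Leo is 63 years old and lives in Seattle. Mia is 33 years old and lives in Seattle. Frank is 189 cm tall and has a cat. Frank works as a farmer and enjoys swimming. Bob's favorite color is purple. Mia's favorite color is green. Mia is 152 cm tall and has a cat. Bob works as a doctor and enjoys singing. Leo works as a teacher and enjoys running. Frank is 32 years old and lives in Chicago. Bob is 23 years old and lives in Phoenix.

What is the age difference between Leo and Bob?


|63 - 23| = 40

40


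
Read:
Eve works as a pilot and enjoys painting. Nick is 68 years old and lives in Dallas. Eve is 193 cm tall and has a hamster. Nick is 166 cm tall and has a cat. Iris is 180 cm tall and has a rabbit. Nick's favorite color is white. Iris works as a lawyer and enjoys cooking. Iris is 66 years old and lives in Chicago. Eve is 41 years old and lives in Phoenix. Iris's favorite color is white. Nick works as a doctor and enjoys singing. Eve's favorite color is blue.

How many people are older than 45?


Filter: 2

2


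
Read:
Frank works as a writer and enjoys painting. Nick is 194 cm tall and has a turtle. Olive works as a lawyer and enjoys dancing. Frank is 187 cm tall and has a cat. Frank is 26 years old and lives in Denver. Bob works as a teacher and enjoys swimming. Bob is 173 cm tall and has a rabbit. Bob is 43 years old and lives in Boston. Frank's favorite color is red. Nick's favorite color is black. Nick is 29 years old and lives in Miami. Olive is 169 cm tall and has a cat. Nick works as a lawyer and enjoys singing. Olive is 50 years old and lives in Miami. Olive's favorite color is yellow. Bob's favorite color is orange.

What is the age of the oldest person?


Oldest: Olive at 50

50


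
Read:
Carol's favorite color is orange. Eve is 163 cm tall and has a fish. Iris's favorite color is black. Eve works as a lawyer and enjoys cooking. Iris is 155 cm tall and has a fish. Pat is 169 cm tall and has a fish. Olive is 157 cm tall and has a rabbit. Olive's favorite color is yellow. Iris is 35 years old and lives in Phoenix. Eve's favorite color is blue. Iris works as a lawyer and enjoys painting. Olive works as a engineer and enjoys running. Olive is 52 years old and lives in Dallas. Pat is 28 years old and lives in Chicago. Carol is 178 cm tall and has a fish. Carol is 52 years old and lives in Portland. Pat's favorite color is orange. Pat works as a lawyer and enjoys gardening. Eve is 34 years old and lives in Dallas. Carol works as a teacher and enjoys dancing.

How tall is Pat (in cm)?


Pat is 169 cm tall

169


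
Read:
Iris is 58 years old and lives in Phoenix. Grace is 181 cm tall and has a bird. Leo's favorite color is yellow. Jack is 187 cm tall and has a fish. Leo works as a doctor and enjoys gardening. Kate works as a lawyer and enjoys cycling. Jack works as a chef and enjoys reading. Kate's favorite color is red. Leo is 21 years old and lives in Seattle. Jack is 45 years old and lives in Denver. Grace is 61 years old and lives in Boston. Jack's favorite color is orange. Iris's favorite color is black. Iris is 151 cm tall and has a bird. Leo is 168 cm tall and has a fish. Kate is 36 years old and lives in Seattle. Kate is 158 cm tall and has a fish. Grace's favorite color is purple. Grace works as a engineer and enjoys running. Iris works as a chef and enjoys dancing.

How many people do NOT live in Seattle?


Not in Seattle: 3

3


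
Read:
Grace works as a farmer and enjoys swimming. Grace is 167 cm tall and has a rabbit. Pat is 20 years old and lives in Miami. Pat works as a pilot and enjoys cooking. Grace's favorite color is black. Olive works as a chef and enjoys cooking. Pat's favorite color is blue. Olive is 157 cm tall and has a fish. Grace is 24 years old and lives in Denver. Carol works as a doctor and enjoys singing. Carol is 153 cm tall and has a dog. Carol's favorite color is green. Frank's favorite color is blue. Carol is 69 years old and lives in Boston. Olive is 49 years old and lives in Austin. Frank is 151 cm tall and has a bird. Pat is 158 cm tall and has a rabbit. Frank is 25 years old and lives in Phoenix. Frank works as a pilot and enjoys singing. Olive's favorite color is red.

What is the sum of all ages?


25+49+20+69+24 = 187

187


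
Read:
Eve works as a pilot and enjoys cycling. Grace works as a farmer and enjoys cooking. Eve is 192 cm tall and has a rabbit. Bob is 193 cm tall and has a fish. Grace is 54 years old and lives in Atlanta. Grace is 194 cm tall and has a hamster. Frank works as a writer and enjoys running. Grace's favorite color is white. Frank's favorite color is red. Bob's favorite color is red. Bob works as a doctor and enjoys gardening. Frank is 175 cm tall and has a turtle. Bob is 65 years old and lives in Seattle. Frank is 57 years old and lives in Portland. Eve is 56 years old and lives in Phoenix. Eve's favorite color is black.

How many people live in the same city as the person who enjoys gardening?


Person with hobby gardening is Bob, city Seattle. Count = 1

1


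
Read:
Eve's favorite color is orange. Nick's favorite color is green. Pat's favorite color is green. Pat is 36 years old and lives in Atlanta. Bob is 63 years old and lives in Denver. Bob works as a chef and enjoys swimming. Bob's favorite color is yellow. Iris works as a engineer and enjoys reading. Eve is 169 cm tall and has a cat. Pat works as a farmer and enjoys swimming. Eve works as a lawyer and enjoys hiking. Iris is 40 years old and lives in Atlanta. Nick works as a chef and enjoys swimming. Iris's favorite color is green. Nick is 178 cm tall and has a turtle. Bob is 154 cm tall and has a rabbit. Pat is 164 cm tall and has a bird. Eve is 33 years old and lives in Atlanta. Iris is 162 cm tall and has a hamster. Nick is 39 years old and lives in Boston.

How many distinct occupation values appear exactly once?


Unique occupation values: 3

3


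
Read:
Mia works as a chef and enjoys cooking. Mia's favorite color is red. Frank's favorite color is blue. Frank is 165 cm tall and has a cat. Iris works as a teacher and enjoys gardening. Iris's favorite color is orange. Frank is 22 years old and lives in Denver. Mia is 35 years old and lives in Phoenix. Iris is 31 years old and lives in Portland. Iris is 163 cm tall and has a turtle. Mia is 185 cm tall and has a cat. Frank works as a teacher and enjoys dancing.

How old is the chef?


The chef is Mia, age 35

35


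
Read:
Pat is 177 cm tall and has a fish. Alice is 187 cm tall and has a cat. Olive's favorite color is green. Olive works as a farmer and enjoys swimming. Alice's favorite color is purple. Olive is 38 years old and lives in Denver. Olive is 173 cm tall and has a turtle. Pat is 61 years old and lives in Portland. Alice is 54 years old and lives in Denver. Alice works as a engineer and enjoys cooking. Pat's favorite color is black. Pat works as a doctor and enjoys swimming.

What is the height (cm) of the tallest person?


Tallest: Alice at 187 cm

187


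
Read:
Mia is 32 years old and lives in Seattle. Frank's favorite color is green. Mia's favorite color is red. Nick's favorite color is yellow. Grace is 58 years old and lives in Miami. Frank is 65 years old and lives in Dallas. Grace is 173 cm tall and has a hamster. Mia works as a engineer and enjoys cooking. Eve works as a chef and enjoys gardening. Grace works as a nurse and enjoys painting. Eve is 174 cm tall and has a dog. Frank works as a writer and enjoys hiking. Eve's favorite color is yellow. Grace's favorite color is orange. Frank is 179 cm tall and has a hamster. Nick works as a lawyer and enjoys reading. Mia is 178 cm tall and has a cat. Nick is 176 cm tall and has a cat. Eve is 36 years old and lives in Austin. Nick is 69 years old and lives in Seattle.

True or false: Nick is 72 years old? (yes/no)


Nick is actually 69. no

no


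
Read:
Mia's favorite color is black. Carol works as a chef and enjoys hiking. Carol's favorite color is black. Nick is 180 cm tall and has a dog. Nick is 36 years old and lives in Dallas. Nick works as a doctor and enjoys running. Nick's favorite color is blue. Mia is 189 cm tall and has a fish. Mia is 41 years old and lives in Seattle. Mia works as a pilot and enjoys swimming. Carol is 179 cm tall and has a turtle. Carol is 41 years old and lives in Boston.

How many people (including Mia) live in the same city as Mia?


Mia lives in Seattle. Count = 1

1


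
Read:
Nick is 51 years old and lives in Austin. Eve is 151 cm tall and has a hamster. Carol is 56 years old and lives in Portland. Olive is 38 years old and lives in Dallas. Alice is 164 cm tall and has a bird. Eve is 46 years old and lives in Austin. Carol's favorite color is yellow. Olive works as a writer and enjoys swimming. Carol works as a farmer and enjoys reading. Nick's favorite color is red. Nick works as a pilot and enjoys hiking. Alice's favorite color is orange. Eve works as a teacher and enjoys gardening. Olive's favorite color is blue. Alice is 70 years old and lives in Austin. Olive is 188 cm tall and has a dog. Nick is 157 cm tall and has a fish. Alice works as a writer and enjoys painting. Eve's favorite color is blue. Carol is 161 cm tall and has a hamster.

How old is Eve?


Eve is 46 years old

46


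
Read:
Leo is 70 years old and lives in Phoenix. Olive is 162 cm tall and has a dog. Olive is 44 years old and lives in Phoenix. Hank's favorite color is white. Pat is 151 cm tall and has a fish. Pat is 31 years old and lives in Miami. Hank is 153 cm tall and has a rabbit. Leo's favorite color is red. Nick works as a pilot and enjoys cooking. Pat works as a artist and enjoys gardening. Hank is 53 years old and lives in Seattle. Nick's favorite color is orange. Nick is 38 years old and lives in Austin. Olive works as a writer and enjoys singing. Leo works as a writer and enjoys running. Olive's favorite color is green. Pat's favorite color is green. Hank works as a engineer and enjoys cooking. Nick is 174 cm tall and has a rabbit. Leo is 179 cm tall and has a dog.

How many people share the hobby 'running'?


Count: 1

1


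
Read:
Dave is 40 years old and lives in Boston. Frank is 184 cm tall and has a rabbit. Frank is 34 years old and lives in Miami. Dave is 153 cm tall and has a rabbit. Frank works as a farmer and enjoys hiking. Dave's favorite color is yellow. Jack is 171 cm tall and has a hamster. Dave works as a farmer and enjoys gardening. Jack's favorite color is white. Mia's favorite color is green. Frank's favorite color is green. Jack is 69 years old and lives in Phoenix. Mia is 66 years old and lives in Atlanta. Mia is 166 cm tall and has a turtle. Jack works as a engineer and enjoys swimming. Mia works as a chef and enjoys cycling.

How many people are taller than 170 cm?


Taller than 170: 2

2


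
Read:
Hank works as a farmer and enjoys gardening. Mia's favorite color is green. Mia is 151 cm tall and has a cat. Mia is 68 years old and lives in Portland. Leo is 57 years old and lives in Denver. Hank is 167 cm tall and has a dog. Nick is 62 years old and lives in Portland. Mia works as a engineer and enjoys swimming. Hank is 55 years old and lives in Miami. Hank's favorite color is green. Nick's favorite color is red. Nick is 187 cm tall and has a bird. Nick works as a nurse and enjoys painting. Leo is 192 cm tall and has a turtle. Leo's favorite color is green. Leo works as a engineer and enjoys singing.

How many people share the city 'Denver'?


Count: 1

1


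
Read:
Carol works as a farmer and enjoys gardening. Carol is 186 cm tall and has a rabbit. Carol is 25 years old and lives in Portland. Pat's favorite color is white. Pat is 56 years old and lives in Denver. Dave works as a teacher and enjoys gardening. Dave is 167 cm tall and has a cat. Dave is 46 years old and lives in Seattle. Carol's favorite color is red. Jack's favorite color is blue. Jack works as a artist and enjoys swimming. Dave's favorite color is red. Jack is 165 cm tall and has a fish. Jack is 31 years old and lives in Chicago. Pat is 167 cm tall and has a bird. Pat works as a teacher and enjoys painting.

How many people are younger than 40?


Filter: 2

2


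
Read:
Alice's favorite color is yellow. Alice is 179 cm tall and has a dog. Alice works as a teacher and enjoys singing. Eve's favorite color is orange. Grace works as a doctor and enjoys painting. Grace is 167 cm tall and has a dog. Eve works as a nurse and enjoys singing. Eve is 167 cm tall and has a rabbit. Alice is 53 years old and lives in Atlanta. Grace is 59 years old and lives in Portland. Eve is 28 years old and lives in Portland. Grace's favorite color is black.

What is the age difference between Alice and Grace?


|53 - 59| = 6

6


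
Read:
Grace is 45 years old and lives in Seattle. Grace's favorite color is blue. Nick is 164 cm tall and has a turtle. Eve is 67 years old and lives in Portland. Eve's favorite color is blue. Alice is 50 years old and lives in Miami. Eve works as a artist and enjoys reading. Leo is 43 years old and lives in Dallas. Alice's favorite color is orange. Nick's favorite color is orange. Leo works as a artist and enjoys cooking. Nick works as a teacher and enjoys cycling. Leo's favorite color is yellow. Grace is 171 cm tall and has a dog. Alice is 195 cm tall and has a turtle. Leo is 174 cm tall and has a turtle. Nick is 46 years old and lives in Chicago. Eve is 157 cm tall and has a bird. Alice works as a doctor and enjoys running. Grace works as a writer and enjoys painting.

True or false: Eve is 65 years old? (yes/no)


Eve is actually 67. no

no


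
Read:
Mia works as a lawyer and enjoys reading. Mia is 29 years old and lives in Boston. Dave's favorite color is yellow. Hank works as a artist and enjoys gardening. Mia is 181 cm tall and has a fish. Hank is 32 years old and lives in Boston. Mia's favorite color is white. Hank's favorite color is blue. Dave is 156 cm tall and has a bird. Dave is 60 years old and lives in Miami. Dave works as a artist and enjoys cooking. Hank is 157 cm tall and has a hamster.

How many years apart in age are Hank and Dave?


32 vs 60, diff = 28

28


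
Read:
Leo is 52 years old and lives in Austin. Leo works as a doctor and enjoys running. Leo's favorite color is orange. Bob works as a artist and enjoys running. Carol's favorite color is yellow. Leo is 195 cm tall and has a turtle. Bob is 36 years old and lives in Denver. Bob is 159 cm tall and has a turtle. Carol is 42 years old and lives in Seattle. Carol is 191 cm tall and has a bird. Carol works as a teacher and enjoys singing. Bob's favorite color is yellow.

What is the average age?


Sum=130, n=3, avg=43.33

43.33


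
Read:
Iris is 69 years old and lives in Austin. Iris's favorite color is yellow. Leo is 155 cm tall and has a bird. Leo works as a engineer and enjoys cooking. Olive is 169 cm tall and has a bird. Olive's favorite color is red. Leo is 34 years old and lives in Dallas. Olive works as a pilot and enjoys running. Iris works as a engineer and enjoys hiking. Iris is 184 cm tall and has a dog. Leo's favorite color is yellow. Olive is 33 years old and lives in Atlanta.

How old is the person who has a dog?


Person with dog is Iris, age 69

69


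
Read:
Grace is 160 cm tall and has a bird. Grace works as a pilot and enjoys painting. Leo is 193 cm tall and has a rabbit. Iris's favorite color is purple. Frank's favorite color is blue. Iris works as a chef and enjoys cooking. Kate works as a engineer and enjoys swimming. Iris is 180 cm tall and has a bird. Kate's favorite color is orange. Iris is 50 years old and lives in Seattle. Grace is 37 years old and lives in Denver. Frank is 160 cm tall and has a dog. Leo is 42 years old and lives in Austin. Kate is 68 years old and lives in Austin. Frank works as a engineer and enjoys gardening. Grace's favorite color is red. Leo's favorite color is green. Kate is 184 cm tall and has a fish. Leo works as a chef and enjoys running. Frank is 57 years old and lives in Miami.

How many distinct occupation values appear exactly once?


Unique occupation values: 1

1


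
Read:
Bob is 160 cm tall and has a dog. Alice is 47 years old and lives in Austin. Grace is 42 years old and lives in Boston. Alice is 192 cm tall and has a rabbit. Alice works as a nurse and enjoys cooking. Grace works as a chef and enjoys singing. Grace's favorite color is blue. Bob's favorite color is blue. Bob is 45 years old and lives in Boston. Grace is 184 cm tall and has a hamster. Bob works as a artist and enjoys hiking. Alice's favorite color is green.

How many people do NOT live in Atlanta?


Not in Atlanta: 3

3


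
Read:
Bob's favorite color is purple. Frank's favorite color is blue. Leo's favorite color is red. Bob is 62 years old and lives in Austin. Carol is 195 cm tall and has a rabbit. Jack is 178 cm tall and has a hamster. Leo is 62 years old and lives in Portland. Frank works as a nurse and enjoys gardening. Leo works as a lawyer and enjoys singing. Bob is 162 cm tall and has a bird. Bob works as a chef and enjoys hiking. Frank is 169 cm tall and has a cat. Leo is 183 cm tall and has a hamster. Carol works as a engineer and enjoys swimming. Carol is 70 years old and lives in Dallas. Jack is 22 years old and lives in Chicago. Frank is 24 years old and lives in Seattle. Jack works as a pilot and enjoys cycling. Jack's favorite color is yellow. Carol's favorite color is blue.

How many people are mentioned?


People: Bob, Jack, Frank, Leo, Carol. Count = 5

5


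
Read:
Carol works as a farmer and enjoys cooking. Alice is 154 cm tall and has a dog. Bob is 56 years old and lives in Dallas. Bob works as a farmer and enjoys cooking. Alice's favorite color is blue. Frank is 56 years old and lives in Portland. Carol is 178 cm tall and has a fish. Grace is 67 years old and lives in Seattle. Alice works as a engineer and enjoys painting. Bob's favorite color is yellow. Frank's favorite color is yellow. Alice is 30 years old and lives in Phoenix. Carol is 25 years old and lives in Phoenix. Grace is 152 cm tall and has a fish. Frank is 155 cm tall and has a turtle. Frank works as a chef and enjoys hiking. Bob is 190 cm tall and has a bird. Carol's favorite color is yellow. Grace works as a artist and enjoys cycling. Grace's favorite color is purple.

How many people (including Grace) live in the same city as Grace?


Grace lives in Seattle. Count = 1

1


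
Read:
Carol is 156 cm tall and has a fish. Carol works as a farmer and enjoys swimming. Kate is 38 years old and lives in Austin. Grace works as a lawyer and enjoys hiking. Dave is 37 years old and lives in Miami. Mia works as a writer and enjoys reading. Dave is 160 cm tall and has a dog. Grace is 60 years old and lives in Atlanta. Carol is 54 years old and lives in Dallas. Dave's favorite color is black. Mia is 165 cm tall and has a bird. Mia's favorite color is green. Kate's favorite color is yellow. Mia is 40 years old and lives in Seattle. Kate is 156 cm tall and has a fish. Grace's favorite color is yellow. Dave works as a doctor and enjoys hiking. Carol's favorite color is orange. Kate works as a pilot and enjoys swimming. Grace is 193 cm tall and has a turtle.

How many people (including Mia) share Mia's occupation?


Mia is a writer. Count = 1

1


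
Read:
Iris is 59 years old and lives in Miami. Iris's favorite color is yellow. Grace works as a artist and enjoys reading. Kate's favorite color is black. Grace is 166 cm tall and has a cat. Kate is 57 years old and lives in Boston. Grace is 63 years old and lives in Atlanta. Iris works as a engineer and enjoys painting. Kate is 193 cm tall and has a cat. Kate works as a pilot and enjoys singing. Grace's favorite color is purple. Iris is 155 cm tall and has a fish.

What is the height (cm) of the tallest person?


Tallest: Kate at 193 cm

193


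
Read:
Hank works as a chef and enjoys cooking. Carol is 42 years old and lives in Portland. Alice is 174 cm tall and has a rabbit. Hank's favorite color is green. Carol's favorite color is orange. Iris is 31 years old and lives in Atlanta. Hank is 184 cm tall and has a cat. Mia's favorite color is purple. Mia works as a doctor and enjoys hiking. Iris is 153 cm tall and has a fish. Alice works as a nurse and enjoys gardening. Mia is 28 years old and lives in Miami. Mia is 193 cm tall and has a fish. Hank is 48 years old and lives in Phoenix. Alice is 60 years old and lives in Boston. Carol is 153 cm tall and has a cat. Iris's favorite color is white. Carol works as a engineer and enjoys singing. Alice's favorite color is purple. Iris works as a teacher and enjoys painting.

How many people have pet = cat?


Count: 2

2


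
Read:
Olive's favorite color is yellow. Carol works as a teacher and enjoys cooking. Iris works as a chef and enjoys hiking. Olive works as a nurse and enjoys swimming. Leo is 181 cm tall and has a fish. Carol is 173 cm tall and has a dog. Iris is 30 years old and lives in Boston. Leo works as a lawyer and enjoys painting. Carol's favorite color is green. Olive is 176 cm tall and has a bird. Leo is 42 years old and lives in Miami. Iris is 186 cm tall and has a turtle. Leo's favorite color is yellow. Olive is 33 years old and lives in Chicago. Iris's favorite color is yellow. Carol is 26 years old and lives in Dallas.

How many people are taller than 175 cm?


Taller than 175: 3

3


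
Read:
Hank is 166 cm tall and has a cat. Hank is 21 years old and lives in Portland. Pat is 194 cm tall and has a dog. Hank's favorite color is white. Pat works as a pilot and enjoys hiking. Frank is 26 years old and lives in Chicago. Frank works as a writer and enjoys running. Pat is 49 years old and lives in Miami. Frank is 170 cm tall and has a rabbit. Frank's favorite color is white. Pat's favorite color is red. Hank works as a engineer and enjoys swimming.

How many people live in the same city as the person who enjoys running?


Person with hobby running is Frank, city Chicago. Count = 1

1


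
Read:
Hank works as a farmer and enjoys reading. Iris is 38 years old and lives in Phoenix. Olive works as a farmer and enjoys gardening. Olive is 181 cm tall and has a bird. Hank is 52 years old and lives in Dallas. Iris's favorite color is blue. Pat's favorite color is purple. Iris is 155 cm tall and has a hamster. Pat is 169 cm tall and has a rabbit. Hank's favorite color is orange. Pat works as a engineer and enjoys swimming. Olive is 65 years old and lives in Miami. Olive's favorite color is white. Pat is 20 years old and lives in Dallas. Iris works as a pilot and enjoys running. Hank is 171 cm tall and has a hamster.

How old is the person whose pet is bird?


Person with pet=bird is Olive, age 65

65
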